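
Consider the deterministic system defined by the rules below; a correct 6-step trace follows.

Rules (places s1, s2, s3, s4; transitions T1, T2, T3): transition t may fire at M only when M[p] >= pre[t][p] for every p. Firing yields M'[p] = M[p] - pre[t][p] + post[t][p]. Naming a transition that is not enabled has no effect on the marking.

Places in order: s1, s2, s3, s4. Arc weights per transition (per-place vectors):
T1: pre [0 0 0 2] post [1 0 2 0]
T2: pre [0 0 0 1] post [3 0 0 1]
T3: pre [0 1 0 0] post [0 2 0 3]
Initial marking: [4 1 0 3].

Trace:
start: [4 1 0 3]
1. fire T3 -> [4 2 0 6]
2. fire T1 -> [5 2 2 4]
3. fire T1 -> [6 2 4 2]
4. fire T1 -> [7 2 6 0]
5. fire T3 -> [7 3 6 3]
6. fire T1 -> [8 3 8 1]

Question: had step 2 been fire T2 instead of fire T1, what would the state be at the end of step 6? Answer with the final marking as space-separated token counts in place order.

10 3 6 3

(re-executing from step 2 with the substitution; state before step 2: [4 2 0 6])
2. fire T2 -> [7 2 0 6]
3. fire T1 -> [8 2 2 4]
4. fire T1 -> [9 2 4 2]
5. fire T3 -> [9 3 4 5]
6. fire T1 -> [10 3 6 3]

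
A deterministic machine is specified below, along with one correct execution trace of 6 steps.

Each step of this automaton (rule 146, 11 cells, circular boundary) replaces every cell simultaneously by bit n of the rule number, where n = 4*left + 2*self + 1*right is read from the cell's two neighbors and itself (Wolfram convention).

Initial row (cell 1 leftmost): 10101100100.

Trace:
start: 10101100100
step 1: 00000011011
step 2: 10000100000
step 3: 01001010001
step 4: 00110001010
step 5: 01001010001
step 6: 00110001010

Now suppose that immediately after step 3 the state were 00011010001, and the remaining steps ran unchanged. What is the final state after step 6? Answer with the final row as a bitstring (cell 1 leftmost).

state after step 3 := 00011010001
step 4: 10100001010
step 5: 00010010000
step 6: 00101101000

00101101000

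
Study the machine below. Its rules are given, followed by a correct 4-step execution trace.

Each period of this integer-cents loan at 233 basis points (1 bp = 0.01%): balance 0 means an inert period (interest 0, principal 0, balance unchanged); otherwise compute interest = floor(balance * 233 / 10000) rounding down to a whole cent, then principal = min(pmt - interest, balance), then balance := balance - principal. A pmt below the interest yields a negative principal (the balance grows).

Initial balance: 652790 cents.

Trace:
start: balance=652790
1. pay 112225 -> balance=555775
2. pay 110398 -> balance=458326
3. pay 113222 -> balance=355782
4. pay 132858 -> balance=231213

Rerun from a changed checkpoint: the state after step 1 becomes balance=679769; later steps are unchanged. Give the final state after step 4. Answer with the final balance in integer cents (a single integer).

364078

state after step 1 := balance=679769
2. pay 110398 -> balance=585209
3. pay 113222 -> balance=485622
4. pay 132858 -> balance=364078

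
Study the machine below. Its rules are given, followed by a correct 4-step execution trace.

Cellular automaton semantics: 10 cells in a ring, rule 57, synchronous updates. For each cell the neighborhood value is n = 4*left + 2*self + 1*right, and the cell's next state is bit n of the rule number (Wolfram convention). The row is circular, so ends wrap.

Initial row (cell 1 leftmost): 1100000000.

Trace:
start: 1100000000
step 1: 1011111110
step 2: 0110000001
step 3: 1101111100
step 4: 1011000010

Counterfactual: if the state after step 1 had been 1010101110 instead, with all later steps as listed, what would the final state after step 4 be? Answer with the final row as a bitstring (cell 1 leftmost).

state after step 1 := 1010101110
step 2: 0101011001
step 3: 1010110100
step 4: 0101101010

0101101010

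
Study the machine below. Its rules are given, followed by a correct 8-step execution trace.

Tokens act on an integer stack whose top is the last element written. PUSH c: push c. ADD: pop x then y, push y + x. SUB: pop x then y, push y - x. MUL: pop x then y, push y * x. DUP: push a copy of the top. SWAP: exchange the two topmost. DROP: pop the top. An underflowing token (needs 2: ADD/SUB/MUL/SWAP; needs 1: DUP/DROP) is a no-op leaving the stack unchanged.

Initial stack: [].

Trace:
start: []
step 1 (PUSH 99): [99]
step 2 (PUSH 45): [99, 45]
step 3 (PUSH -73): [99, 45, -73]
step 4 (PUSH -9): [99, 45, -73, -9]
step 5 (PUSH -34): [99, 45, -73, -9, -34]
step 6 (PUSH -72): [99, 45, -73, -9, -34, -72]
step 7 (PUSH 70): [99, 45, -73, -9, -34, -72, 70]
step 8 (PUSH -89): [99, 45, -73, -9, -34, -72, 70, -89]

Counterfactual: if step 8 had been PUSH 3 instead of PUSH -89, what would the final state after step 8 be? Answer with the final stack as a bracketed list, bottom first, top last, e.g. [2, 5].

[99, 45, -73, -9, -34, -72, 70, 3]

(re-executing from step 8 with the substitution; state before step 8: [99, 45, -73, -9, -34, -72, 70])
step 8 (PUSH 3): [99, 45, -73, -9, -34, -72, 70, 3]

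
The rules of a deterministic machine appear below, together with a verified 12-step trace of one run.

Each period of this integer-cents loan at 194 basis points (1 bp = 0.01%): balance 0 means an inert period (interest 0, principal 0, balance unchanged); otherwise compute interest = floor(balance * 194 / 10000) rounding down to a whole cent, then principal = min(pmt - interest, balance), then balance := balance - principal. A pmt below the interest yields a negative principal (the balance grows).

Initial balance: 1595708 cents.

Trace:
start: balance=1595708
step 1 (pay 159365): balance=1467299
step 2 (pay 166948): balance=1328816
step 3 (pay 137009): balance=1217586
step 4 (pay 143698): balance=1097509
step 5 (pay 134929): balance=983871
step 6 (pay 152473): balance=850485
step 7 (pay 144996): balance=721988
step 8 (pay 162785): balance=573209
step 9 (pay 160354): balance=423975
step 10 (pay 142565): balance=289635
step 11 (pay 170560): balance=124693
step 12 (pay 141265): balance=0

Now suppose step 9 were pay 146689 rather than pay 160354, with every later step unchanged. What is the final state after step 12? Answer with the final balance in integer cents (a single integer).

323

(re-executing from step 9 with the substitution; state before step 9: balance=573209)
step 9 (pay 146689): balance=437640
step 10 (pay 142565): balance=303565
step 11 (pay 170560): balance=138894
step 12 (pay 141265): balance=323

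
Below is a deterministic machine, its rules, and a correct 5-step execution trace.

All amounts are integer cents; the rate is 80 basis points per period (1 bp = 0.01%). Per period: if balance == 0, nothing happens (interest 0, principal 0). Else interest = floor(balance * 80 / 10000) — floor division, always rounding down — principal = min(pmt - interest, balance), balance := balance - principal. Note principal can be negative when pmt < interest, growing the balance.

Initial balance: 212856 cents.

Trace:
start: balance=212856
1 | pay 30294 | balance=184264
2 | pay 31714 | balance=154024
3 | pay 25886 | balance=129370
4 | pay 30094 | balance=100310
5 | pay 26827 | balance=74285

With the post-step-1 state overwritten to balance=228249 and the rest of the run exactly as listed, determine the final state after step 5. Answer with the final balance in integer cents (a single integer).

state after step 1 := balance=228249
2 | pay 31714 | balance=198360
3 | pay 25886 | balance=174060
4 | pay 30094 | balance=145358
5 | pay 26827 | balance=119693

119693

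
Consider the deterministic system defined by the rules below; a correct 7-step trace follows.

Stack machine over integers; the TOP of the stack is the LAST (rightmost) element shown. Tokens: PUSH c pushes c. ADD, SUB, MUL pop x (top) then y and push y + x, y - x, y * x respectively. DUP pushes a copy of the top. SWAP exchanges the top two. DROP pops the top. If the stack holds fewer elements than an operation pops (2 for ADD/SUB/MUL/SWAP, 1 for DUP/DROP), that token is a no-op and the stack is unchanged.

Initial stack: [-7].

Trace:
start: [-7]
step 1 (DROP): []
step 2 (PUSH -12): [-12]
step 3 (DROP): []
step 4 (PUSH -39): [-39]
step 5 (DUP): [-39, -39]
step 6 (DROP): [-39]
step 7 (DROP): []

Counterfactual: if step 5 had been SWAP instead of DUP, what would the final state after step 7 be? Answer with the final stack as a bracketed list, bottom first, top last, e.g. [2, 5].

[]

(re-executing from step 5 with the substitution; state before step 5: [-39])
step 5 (SWAP): [-39]
step 6 (DROP): []
step 7 (DROP): []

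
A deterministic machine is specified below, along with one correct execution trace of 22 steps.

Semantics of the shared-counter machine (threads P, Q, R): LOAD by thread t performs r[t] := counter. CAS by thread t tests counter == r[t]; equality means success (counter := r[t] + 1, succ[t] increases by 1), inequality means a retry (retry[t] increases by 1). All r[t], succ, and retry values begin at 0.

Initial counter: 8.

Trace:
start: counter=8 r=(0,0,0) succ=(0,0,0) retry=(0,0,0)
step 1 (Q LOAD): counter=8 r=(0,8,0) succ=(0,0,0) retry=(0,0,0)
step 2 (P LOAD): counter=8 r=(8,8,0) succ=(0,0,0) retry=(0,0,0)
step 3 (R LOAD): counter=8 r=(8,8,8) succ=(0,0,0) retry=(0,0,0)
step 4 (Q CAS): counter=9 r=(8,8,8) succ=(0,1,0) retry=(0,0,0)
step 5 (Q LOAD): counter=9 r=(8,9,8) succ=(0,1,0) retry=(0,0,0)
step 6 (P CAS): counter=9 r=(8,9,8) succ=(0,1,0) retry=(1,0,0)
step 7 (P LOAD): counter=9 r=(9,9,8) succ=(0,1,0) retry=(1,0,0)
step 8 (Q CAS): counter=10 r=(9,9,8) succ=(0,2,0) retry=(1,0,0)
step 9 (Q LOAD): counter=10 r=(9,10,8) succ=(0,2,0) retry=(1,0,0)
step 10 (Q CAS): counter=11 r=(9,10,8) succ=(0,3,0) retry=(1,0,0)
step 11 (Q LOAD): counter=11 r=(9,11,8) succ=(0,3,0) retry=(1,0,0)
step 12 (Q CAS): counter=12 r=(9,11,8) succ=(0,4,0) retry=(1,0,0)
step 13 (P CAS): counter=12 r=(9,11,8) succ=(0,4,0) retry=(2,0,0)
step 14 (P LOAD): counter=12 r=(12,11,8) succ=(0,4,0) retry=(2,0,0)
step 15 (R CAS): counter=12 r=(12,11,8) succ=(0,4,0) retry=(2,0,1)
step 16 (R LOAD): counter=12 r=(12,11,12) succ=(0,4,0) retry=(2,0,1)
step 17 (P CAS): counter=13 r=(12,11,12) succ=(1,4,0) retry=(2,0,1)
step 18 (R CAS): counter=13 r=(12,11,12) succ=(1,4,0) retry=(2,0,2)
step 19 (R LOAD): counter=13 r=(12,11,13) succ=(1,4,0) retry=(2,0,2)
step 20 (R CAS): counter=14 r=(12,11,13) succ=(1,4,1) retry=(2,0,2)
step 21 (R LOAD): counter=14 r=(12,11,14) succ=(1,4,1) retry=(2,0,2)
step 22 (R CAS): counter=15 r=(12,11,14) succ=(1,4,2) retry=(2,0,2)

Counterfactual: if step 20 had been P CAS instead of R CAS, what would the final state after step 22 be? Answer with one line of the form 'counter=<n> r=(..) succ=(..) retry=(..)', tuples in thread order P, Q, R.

counter=14 r=(12,11,13) succ=(1,4,1) retry=(3,0,2)

(re-executing from step 20 with the substitution; state before step 20: counter=13 r=(12,11,13) succ=(1,4,0) retry=(2,0,2))
step 20 (P CAS): counter=13 r=(12,11,13) succ=(1,4,0) retry=(3,0,2)
step 21 (R LOAD): counter=13 r=(12,11,13) succ=(1,4,0) retry=(3,0,2)
step 22 (R CAS): counter=14 r=(12,11,13) succ=(1,4,1) retry=(3,0,2)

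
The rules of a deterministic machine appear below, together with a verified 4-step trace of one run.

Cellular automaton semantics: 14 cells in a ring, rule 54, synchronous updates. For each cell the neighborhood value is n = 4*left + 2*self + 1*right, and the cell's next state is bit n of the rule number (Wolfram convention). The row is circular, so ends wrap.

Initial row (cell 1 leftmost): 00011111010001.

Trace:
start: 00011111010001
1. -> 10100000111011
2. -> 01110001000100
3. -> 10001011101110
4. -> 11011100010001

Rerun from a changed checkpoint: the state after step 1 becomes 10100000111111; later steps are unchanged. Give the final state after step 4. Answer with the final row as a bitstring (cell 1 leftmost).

11011100010001

state after step 1 := 10100000111111
2. -> 01110001000000
3. -> 10001011100000
4. -> 11011100010001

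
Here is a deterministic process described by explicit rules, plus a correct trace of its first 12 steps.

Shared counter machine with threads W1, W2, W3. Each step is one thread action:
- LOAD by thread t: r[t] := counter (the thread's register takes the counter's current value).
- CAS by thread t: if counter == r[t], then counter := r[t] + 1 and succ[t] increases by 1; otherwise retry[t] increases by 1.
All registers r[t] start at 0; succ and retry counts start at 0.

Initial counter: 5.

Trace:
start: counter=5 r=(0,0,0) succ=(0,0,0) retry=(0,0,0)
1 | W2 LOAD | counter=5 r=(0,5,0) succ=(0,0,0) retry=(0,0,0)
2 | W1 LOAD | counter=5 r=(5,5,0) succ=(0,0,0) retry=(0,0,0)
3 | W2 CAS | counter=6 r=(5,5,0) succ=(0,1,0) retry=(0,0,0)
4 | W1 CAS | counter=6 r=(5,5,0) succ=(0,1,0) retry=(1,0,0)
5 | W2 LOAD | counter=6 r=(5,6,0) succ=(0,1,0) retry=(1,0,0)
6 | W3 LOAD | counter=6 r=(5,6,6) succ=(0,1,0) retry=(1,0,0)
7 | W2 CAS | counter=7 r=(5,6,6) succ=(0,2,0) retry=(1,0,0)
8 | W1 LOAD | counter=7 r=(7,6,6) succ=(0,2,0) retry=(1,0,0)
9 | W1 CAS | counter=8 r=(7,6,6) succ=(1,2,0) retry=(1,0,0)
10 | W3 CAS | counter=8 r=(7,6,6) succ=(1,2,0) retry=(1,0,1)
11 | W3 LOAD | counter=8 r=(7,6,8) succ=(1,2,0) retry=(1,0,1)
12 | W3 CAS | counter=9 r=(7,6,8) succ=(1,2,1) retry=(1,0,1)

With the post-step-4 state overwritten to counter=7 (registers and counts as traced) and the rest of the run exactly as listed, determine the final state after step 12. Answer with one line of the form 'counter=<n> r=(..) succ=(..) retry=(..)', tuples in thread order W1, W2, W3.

state after step 4 := counter=7 r=(5,5,0) succ=(0,1,0) retry=(1,0,0)
5 | W2 LOAD | counter=7 r=(5,7,0) succ=(0,1,0) retry=(1,0,0)
6 | W3 LOAD | counter=7 r=(5,7,7) succ=(0,1,0) retry=(1,0,0)
7 | W2 CAS | counter=8 r=(5,7,7) succ=(0,2,0) retry=(1,0,0)
8 | W1 LOAD | counter=8 r=(8,7,7) succ=(0,2,0) retry=(1,0,0)
9 | W1 CAS | counter=9 r=(8,7,7) succ=(1,2,0) retry=(1,0,0)
10 | W3 CAS | counter=9 r=(8,7,7) succ=(1,2,0) retry=(1,0,1)
11 | W3 LOAD | counter=9 r=(8,7,9) succ=(1,2,0) retry=(1,0,1)
12 | W3 CAS | counter=10 r=(8,7,9) succ=(1,2,1) retry=(1,0,1)

counter=10 r=(8,7,9) succ=(1,2,1) retry=(1,0,1)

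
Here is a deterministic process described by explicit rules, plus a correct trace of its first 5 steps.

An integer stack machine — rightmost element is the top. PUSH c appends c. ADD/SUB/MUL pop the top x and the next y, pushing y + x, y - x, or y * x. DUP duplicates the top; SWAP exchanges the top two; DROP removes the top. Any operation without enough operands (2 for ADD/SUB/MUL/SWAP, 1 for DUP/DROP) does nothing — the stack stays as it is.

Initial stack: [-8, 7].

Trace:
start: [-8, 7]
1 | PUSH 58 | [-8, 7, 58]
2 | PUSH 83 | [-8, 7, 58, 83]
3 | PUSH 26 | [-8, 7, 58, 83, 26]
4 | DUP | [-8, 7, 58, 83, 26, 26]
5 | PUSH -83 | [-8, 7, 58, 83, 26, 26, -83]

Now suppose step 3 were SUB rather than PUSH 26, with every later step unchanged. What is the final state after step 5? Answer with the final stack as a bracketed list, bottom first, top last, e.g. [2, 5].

(re-executing from step 3 with the substitution; state before step 3: [-8, 7, 58, 83])
3 | SUB | [-8, 7, -25]
4 | DUP | [-8, 7, -25, -25]
5 | PUSH -83 | [-8, 7, -25, -25, -83]

[-8, 7, -25, -25, -83]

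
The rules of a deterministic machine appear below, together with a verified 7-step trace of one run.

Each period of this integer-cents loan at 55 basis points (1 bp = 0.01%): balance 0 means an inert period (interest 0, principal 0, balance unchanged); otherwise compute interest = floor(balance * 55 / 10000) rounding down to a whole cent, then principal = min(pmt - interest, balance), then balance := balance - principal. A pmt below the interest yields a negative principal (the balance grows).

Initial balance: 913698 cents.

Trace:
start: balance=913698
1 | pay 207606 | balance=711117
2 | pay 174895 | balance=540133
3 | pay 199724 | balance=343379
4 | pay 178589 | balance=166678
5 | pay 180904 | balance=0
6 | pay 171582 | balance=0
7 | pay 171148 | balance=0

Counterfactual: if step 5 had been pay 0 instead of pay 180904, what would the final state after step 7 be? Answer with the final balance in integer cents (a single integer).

(re-executing from step 5 with the substitution; state before step 5: balance=166678)
5 | pay 0 | balance=167594
6 | pay 171582 | balance=0
7 | pay 171148 | balance=0

0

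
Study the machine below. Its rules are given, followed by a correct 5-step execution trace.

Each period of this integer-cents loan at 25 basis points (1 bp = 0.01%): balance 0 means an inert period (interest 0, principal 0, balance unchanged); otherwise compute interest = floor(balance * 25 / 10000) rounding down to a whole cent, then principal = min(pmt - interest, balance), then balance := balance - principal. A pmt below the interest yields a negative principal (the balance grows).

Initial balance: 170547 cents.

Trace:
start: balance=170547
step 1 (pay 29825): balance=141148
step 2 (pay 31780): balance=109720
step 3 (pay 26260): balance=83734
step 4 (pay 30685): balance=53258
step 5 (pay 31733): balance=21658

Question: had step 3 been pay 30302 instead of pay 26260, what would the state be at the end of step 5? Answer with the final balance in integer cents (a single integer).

17596

(re-executing from step 3 with the substitution; state before step 3: balance=109720)
step 3 (pay 30302): balance=79692
step 4 (pay 30685): balance=49206
step 5 (pay 31733): balance=17596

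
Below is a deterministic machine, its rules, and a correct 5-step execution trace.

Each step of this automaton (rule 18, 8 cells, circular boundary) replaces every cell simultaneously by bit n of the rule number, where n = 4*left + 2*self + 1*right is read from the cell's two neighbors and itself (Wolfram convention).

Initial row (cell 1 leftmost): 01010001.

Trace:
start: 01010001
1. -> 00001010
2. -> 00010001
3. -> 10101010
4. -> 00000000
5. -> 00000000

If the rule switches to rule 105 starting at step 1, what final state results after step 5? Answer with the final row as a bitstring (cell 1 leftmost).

(re-executing steps 1..5 under rule 105; state before step 1: 01010001)
1. -> 10100100
2. -> 01000000
3. -> 00011111
4. -> 01010001
5. -> 10100100

10100100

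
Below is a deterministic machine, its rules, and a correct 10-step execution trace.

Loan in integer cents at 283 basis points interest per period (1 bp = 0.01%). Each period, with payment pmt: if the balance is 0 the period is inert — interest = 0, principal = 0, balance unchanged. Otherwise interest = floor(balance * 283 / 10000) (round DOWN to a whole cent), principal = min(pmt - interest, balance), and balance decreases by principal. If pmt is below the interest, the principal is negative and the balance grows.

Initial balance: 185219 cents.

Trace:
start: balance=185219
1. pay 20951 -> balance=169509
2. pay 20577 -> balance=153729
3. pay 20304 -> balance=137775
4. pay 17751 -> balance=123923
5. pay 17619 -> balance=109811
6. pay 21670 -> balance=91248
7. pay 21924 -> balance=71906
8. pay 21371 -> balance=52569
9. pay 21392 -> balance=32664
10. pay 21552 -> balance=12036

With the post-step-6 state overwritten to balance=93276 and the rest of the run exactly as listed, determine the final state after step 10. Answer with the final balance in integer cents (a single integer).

14303

state after step 6 := balance=93276
7. pay 21924 -> balance=73991
8. pay 21371 -> balance=54713
9. pay 21392 -> balance=34869
10. pay 21552 -> balance=14303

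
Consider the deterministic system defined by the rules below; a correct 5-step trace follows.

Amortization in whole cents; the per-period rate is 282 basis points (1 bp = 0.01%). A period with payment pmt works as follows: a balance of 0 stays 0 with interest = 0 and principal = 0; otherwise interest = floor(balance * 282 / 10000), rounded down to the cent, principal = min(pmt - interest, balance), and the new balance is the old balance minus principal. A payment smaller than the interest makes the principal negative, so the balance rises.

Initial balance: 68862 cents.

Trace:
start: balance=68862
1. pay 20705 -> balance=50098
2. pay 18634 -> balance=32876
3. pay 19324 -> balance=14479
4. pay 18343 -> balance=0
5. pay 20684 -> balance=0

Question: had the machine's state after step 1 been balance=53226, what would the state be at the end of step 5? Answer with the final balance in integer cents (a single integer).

0

state after step 1 := balance=53226
2. pay 18634 -> balance=36092
3. pay 19324 -> balance=17785
4. pay 18343 -> balance=0
5. pay 20684 -> balance=0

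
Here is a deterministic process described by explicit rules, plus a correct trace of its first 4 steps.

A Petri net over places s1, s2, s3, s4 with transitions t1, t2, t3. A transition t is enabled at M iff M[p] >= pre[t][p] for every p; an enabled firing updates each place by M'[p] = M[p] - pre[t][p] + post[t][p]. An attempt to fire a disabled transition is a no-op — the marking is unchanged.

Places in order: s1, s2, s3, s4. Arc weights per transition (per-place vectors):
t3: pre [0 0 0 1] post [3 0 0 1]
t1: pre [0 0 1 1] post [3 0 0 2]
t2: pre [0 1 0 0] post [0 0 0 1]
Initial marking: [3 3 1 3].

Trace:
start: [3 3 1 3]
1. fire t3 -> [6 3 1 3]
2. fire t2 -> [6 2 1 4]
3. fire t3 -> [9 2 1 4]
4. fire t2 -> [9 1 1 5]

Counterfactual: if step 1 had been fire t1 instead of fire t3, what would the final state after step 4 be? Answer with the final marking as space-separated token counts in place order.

9 1 0 6

(re-executing from step 1 with the substitution; state before step 1: [3 3 1 3])
1. fire t1 -> [6 3 0 4]
2. fire t2 -> [6 2 0 5]
3. fire t3 -> [9 2 0 5]
4. fire t2 -> [9 1 0 6]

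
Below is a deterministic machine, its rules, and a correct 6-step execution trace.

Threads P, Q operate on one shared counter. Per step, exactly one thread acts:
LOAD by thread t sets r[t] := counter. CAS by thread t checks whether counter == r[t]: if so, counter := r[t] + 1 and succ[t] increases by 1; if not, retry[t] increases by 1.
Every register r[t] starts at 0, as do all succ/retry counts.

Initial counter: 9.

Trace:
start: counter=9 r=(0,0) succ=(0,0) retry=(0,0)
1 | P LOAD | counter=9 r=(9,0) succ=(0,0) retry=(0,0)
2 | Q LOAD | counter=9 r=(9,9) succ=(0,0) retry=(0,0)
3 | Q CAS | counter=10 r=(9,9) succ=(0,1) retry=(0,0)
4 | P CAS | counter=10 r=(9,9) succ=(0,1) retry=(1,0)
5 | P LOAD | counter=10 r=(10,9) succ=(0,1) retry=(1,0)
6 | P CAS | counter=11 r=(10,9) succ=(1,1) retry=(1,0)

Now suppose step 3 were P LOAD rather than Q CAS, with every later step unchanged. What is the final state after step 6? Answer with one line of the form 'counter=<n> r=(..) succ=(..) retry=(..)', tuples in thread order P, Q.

(re-executing from step 3 with the substitution; state before step 3: counter=9 r=(9,9) succ=(0,0) retry=(0,0))
3 | P LOAD | counter=9 r=(9,9) succ=(0,0) retry=(0,0)
4 | P CAS | counter=10 r=(9,9) succ=(1,0) retry=(0,0)
5 | P LOAD | counter=10 r=(10,9) succ=(1,0) retry=(0,0)
6 | P CAS | counter=11 r=(10,9) succ=(2,0) retry=(0,0)

counter=11 r=(10,9) succ=(2,0) retry=(0,0)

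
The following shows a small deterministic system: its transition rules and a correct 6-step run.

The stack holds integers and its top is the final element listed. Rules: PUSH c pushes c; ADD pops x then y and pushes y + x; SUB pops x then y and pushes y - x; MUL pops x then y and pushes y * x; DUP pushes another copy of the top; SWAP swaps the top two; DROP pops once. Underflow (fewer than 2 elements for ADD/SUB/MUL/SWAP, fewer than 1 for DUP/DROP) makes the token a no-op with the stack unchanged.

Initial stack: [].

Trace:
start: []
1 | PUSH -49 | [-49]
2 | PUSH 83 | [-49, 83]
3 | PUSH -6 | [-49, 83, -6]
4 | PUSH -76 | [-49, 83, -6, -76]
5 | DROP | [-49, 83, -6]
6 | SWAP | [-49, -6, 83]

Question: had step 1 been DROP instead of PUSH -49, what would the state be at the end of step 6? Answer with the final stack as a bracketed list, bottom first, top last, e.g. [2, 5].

(re-executing from step 1 with the substitution; state before step 1: [])
1 | DROP | []
2 | PUSH 83 | [83]
3 | PUSH -6 | [83, -6]
4 | PUSH -76 | [83, -6, -76]
5 | DROP | [83, -6]
6 | SWAP | [-6, 83]

[-6, 83]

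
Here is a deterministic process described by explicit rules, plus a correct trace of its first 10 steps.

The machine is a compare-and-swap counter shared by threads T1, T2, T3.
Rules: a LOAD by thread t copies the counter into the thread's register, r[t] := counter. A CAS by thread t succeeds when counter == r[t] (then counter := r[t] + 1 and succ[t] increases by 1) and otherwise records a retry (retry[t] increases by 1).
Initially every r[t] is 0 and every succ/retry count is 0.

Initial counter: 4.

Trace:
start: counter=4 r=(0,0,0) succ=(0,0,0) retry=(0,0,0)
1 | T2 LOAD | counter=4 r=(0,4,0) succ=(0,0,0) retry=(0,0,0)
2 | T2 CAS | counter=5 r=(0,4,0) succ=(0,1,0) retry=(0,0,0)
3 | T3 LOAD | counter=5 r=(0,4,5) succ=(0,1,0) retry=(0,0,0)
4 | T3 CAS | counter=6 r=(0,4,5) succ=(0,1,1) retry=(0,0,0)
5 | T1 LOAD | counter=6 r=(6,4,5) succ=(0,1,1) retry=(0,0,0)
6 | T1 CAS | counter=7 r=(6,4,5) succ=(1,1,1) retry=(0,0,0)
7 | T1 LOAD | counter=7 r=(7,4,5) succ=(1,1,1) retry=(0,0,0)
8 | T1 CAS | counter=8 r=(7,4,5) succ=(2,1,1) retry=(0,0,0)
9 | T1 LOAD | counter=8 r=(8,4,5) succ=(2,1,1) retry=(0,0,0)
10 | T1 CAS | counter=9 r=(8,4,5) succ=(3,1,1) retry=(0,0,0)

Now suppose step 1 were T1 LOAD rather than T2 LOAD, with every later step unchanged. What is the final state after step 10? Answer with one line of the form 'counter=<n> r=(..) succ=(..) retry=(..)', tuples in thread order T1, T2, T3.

(re-executing from step 1 with the substitution; state before step 1: counter=4 r=(0,0,0) succ=(0,0,0) retry=(0,0,0))
1 | T1 LOAD | counter=4 r=(4,0,0) succ=(0,0,0) retry=(0,0,0)
2 | T2 CAS | counter=4 r=(4,0,0) succ=(0,0,0) retry=(0,1,0)
3 | T3 LOAD | counter=4 r=(4,0,4) succ=(0,0,0) retry=(0,1,0)
4 | T3 CAS | counter=5 r=(4,0,4) succ=(0,0,1) retry=(0,1,0)
5 | T1 LOAD | counter=5 r=(5,0,4) succ=(0,0,1) retry=(0,1,0)
6 | T1 CAS | counter=6 r=(5,0,4) succ=(1,0,1) retry=(0,1,0)
7 | T1 LOAD | counter=6 r=(6,0,4) succ=(1,0,1) retry=(0,1,0)
8 | T1 CAS | counter=7 r=(6,0,4) succ=(2,0,1) retry=(0,1,0)
9 | T1 LOAD | counter=7 r=(7,0,4) succ=(2,0,1) retry=(0,1,0)
10 | T1 CAS | counter=8 r=(7,0,4) succ=(3,0,1) retry=(0,1,0)

counter=8 r=(7,0,4) succ=(3,0,1) retry=(0,1,0)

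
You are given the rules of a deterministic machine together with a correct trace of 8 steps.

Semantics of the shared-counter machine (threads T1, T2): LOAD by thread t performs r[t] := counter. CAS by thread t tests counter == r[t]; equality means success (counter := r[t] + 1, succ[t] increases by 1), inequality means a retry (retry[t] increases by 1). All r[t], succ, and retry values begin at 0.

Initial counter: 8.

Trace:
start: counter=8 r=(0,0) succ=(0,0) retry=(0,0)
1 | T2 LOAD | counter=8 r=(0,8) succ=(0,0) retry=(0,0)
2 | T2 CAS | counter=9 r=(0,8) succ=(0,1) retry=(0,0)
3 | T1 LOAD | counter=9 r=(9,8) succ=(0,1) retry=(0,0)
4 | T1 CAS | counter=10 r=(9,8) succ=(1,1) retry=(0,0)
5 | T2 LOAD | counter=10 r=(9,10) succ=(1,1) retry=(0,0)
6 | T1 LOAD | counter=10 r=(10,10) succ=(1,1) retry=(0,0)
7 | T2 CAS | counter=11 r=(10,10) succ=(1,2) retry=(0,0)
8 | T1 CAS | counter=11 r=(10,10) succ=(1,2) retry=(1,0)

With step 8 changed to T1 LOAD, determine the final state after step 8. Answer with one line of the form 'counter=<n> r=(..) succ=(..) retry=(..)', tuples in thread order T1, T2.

(re-executing from step 8 with the substitution; state before step 8: counter=11 r=(10,10) succ=(1,2) retry=(0,0))
8 | T1 LOAD | counter=11 r=(11,10) succ=(1,2) retry=(0,0)

counter=11 r=(11,10) succ=(1,2) retry=(0,0)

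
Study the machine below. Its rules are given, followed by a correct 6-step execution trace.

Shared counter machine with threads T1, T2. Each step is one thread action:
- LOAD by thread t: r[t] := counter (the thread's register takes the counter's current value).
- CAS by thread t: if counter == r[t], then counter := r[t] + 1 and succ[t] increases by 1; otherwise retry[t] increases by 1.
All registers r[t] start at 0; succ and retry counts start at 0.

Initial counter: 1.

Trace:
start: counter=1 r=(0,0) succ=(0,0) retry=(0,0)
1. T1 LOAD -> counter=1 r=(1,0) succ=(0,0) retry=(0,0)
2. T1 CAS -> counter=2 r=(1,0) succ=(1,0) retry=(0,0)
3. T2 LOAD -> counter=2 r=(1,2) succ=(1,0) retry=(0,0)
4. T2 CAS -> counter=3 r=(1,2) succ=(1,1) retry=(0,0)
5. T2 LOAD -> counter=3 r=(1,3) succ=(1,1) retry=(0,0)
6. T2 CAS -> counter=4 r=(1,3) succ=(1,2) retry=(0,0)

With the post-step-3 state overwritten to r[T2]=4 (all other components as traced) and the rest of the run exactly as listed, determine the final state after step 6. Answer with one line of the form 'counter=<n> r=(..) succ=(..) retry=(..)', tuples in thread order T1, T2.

counter=3 r=(1,2) succ=(1,1) retry=(0,1)

state after step 3 := counter=2 r=(1,4) succ=(1,0) retry=(0,0)
4. T2 CAS -> counter=2 r=(1,4) succ=(1,0) retry=(0,1)
5. T2 LOAD -> counter=2 r=(1,2) succ=(1,0) retry=(0,1)
6. T2 CAS -> counter=3 r=(1,2) succ=(1,1) retry=(0,1)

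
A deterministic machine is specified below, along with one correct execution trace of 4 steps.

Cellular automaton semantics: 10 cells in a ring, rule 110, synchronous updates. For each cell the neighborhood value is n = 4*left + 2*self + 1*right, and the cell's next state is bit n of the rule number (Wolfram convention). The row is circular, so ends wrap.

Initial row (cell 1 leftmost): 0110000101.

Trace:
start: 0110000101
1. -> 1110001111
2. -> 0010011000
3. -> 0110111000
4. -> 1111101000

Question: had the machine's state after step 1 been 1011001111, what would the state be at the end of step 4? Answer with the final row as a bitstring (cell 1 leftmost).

1011001011

state after step 1 := 1011001111
2. -> 1111011000
3. -> 1001111001
4. -> 1011001011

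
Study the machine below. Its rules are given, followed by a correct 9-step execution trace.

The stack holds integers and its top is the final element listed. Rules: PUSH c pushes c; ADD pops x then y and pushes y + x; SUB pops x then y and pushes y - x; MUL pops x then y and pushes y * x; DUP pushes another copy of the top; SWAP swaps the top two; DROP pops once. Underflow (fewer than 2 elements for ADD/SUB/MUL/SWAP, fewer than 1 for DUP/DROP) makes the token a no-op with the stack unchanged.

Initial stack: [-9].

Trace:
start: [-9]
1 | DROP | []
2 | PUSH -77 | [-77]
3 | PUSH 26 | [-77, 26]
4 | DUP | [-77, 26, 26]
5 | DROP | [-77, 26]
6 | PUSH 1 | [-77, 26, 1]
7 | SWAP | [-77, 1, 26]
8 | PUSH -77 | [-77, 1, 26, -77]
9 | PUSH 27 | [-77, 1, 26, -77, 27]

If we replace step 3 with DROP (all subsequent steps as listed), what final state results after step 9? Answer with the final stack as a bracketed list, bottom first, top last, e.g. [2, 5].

[1, -77, 27]

(re-executing from step 3 with the substitution; state before step 3: [-77])
3 | DROP | []
4 | DUP | []
5 | DROP | []
6 | PUSH 1 | [1]
7 | SWAP | [1]
8 | PUSH -77 | [1, -77]
9 | PUSH 27 | [1, -77, 27]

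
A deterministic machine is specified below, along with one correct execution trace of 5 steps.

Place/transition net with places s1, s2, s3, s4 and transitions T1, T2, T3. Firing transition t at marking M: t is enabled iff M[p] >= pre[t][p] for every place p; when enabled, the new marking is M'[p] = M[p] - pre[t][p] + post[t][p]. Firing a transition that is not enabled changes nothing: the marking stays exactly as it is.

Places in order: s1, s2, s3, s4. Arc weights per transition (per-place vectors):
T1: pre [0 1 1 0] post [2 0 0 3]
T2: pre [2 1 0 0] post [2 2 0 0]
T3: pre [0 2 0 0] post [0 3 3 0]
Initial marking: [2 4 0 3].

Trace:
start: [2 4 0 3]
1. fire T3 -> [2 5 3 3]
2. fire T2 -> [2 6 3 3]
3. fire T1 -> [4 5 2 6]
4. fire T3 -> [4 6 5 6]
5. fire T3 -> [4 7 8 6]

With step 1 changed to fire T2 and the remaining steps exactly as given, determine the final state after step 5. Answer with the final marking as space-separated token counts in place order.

(re-executing from step 1 with the substitution; state before step 1: [2 4 0 3])
1. fire T2 -> [2 5 0 3]
2. fire T2 -> [2 6 0 3]
3. fire T1 -> [2 6 0 3]
4. fire T3 -> [2 7 3 3]
5. fire T3 -> [2 8 6 3]

2 8 6 3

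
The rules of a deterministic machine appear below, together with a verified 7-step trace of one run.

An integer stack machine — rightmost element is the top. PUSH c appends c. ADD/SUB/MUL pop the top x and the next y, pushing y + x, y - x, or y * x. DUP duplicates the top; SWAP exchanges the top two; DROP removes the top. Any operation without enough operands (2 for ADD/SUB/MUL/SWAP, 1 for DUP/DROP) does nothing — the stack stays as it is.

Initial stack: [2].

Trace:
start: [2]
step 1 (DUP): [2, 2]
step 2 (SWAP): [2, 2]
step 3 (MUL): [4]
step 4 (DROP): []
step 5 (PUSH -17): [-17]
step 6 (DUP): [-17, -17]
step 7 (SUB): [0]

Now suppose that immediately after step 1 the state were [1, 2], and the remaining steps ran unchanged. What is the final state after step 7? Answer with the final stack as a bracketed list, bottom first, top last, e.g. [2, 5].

[0]

state after step 1 := [1, 2]
step 2 (SWAP): [2, 1]
step 3 (MUL): [2]
step 4 (DROP): []
step 5 (PUSH -17): [-17]
step 6 (DUP): [-17, -17]
step 7 (SUB): [0]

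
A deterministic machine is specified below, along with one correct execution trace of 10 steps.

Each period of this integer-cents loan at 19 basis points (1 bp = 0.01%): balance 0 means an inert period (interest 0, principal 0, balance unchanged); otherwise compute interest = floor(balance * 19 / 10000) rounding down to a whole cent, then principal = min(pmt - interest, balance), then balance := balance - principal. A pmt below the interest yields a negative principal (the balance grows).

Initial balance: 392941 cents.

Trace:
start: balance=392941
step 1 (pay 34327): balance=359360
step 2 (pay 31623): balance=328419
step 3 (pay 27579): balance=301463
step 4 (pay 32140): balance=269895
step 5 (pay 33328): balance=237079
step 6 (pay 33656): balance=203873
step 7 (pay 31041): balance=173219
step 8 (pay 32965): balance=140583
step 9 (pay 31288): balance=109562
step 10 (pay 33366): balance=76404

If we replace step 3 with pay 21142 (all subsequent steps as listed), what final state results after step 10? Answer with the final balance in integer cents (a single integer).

82927

(re-executing from step 3 with the substitution; state before step 3: balance=328419)
step 3 (pay 21142): balance=307900
step 4 (pay 32140): balance=276345
step 5 (pay 33328): balance=243542
step 6 (pay 33656): balance=210348
step 7 (pay 31041): balance=179706
step 8 (pay 32965): balance=147082
step 9 (pay 31288): balance=116073
step 10 (pay 33366): balance=82927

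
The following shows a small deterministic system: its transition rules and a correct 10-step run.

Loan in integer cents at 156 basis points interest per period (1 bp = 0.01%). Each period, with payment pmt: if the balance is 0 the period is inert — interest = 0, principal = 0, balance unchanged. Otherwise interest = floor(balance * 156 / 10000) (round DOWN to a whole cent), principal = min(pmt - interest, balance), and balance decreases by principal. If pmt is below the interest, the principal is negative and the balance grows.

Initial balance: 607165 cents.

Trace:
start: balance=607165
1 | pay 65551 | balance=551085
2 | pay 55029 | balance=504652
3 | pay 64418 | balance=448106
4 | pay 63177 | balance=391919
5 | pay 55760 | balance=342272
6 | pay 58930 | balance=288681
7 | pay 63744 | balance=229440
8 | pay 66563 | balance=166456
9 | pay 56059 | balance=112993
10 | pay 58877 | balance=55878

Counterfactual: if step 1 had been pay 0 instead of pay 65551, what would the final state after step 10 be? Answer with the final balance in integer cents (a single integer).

131231

(re-executing from step 1 with the substitution; state before step 1: balance=607165)
1 | pay 0 | balance=616636
2 | pay 55029 | balance=571226
3 | pay 64418 | balance=515719
4 | pay 63177 | balance=460587
5 | pay 55760 | balance=412012
6 | pay 58930 | balance=359509
7 | pay 63744 | balance=301373
8 | pay 66563 | balance=239511
9 | pay 56059 | balance=187188
10 | pay 58877 | balance=131231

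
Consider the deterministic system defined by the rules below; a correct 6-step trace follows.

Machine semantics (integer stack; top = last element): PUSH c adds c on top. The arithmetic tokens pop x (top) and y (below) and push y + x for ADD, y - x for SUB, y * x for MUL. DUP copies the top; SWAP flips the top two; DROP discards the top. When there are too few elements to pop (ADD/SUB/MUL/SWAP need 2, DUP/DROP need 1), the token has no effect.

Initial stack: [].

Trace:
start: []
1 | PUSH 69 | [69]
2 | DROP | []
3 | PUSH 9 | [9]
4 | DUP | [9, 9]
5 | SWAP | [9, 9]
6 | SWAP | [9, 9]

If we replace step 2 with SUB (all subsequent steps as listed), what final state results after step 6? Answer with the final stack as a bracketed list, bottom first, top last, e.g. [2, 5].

[69, 9, 9]

(re-executing from step 2 with the substitution; state before step 2: [69])
2 | SUB | [69]
3 | PUSH 9 | [69, 9]
4 | DUP | [69, 9, 9]
5 | SWAP | [69, 9, 9]
6 | SWAP | [69, 9, 9]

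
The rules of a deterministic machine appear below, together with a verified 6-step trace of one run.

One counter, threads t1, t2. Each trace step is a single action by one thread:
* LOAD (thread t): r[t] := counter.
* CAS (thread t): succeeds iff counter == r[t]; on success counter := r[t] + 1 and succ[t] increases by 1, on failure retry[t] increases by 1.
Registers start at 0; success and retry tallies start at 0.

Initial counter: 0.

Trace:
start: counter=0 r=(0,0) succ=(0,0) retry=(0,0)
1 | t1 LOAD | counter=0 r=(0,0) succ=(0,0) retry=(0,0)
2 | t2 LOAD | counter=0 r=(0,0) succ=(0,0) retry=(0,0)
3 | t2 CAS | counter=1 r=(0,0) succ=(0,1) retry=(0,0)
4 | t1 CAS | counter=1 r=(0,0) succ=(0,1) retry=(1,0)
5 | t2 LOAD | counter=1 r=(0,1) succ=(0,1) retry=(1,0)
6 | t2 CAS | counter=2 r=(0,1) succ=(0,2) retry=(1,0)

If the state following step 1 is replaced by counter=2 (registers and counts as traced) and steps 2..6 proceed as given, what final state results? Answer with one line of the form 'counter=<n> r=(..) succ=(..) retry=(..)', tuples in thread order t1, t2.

state after step 1 := counter=2 r=(0,0) succ=(0,0) retry=(0,0)
2 | t2 LOAD | counter=2 r=(0,2) succ=(0,0) retry=(0,0)
3 | t2 CAS | counter=3 r=(0,2) succ=(0,1) retry=(0,0)
4 | t1 CAS | counter=3 r=(0,2) succ=(0,1) retry=(1,0)
5 | t2 LOAD | counter=3 r=(0,3) succ=(0,1) retry=(1,0)
6 | t2 CAS | counter=4 r=(0,3) succ=(0,2) retry=(1,0)

counter=4 r=(0,3) succ=(0,2) retry=(1,0)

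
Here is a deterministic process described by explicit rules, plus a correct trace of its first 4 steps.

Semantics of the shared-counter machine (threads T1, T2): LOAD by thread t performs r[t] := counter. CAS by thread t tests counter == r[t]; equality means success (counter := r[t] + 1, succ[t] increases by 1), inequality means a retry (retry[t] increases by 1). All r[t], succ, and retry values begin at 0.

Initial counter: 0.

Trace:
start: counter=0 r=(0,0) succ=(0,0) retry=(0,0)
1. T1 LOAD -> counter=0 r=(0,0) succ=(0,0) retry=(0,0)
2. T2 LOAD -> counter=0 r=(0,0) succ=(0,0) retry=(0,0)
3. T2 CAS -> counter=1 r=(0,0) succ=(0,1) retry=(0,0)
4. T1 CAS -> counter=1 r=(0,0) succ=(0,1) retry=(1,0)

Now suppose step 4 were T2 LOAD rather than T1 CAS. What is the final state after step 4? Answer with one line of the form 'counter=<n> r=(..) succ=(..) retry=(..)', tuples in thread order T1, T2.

(re-executing from step 4 with the substitution; state before step 4: counter=1 r=(0,0) succ=(0,1) retry=(0,0))
4. T2 LOAD -> counter=1 r=(0,1) succ=(0,1) retry=(0,0)

counter=1 r=(0,1) succ=(0,1) retry=(0,0)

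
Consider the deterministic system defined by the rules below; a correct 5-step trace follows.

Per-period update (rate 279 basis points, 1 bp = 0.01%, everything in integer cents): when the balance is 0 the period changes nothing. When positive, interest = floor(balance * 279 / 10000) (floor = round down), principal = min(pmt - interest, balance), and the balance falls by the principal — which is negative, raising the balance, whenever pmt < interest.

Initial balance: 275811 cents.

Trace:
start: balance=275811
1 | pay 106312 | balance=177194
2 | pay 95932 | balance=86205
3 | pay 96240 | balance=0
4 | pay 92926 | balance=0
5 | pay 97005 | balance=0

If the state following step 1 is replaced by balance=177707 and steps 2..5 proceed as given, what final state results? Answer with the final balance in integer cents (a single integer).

state after step 1 := balance=177707
2 | pay 95932 | balance=86733
3 | pay 96240 | balance=0
4 | pay 92926 | balance=0
5 | pay 97005 | balance=0

0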